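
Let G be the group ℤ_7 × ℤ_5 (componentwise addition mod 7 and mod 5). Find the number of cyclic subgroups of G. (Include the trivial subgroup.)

Group the elements of G by the cyclic subgroup they generate; each cyclic subgroup of order d accounts for φ(d) elements.
Cyclic subgroups by order — order 1: 1; order 5: 1; order 7: 1; order 35: 1.
Total: 4.

4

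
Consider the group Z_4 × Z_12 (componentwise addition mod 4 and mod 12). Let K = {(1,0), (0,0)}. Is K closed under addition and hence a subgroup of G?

No

(1,0) ∈ K but its inverse (3,0) ∉ K, so K is not a subgroup.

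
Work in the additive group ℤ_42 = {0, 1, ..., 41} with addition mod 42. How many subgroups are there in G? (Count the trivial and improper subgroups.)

8

Subgroups of the cyclic group ℤ_42 correspond bijectively to divisors of 42.
Divisors of 42: 1, 2, 3, 6, 7, 14, 21, 42.
So ℤ_42 has 8 subgroups.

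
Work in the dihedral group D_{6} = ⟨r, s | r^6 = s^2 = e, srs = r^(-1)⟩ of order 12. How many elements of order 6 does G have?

The elements of order 6 are: r, r^5.
That's 2.

2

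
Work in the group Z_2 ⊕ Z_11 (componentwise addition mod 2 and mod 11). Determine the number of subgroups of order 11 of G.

|G| = 22 and 11 | 22, so subgroups of order 11 are possible by Lagrange.
The subgroups of order 11 are: {(0,0), (0,1), (0,2), (0,3), (0,4), (0,5), (0,6), (0,7), (0,8), (0,9), (0,10)}.
So G has 1 subgroup of order 11.

1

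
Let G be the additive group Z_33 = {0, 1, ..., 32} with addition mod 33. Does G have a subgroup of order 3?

3 | 33. A subgroup of order 3 is {0, 11, 22}.

Yes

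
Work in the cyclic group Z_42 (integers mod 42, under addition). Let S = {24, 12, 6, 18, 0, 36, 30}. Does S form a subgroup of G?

Yes

|S| = 7 divides |G| = 42, consistent with Lagrange.
S contains the identity, every element's inverse is in S, and S is closed under +: it is a subgroup.
In fact S = ⟨18⟩.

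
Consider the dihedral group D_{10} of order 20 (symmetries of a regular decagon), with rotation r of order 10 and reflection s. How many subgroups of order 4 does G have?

|G| = 20 and 4 | 20, so subgroups of order 4 are possible by Lagrange.
The subgroups of order 4 are: {e, r^5, r^2s, r^7s}; {e, r^5, r^3s, r^8s}; {e, r^5, r^4s, r^9s}; {e, r^5, s, r^5s}; … (5 in all).
So G has 5 subgroups of order 4.

5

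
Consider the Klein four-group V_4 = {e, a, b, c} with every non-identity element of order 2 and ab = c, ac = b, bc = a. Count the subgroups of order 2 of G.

|G| = 4 and 2 | 4, so subgroups of order 2 are possible by Lagrange.
The subgroups of order 2 are: {e, a}; {e, b}; {e, c}.
So G has 3 subgroups of order 2.

3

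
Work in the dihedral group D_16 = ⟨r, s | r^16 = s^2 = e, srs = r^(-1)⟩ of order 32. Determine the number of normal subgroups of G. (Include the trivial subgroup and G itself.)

G has 36 subgroups. Checking conjugation-invariance by order — order 1: 1/1 normal; order 2: 1/17 normal; order 4: 1/9 normal; order 8: 1/5 normal; order 16: 3/3 normal; order 32: 1/1 normal.
Total normal subgroups: 8.

8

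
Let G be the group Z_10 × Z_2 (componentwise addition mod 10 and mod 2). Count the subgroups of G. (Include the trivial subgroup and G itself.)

|G| = 20, so by Lagrange every subgroup order divides 20. Divisors: 1, 2, 4, 5, 10, 20.
Subgroups by order — order 1: 1; order 2: 3; order 4: 1; order 5: 1; order 10: 3; order 20: 1.
Total: 1 + 3 + 1 + 1 + 3 + 1 = 10.

10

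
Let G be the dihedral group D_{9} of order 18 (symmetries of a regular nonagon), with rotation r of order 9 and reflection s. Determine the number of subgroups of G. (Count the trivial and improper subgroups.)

16

|G| = 18, so by Lagrange every subgroup order divides 18. Divisors: 1, 2, 3, 6, 9, 18.
Subgroups by order — order 1: 1; order 2: 9; order 3: 1; order 6: 3; order 9: 1; order 18: 1.
Total: 1 + 9 + 1 + 3 + 1 + 1 = 16.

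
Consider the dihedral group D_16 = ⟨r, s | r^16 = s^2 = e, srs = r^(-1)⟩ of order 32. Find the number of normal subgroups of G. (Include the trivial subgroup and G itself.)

G has 36 subgroups. Checking conjugation-invariance by order — order 1: 1/1 normal; order 2: 1/17 normal; order 4: 1/9 normal; order 8: 1/5 normal; order 16: 3/3 normal; order 32: 1/1 normal.
Total normal subgroups: 8.

8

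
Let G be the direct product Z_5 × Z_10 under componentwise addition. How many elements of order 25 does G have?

0

An element (a,b) has order lcm(ord(a), ord(b)); count pairs with lcm equal to 25.
Enumerating gives 0 such elements.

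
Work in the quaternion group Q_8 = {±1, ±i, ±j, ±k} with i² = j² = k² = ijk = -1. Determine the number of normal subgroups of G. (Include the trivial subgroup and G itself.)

6

G has 6 subgroups. Checking conjugation-invariance by order — order 1: 1/1 normal; order 2: 1/1 normal; order 4: 3/3 normal; order 8: 1/1 normal.
Total normal subgroups: 6.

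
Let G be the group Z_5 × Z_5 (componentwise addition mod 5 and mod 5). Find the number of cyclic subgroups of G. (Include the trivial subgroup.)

7

Group the elements of G by the cyclic subgroup they generate; each cyclic subgroup of order d accounts for φ(d) elements.
Cyclic subgroups by order — order 1: 1; order 5: 6.
Total: 7.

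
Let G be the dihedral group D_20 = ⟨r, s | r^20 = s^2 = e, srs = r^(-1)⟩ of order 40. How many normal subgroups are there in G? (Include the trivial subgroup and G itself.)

9

G has 48 subgroups. Checking conjugation-invariance by order — order 1: 1/1 normal; order 2: 1/21 normal; order 4: 1/11 normal; order 5: 1/1 normal; order 8: 0/5 normal; order 10: 1/5 normal; order 20: 3/3 normal; order 40: 1/1 normal.
Total normal subgroups: 9.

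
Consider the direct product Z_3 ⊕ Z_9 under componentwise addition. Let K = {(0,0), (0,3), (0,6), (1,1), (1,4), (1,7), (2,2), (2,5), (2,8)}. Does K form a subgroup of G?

Yes

|K| = 9 divides |G| = 27, consistent with Lagrange.
K contains the identity, every element's inverse is in K, and K is closed under +: it is a subgroup.
In fact K = ⟨(1,1)⟩.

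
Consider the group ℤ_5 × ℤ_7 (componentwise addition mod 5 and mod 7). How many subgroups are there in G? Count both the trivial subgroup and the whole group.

4

|G| = 35, so by Lagrange every subgroup order divides 35. Divisors: 1, 5, 7, 35.
Subgroups by order — order 1: 1; order 5: 1; order 7: 1; order 35: 1.
Total: 1 + 1 + 1 + 1 = 4.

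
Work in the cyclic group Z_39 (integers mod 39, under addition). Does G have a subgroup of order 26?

No

26 does not divide |G| = 39, so by Lagrange no subgroup of order 26 exists.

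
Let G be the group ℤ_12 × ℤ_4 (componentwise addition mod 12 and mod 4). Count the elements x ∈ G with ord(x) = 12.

An element (a,b) has order lcm(ord(a), ord(b)); count pairs with lcm equal to 12.
Enumerating gives 24 such elements.

24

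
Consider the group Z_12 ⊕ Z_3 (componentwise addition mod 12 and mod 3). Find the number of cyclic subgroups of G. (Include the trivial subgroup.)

Group the elements of G by the cyclic subgroup they generate; each cyclic subgroup of order d accounts for φ(d) elements.
Cyclic subgroups by order — order 1: 1; order 2: 1; order 3: 4; order 4: 1; order 6: 4; order 12: 4.
Total: 15.

15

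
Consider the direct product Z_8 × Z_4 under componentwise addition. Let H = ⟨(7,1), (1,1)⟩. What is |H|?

16

|⟨(7,1)⟩| = 8 and |⟨(1,1)⟩| = 8, so |H| is a multiple of lcm(8, 8) = 8 and divides |G| = 32.
Closing under the operation: H = {(0,0), (0,2), (1,1), (1,3), (2,0), (2,2), (3,1), (3,3), (4,0), (4,2), (5,1), (5,3), (6,0), (6,2), (7,1), (7,3)}, so |H| = 16.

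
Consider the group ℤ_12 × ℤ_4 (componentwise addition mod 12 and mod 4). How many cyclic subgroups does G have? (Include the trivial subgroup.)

Each element a generates a cyclic subgroup ⟨a⟩; distinct elements may generate the same one (a cyclic group of order d has φ(d) generators).
Cyclic subgroups by order — order 1: 1; order 2: 3; order 3: 1; order 4: 6; order 6: 3; order 12: 6.
Total: 20.

20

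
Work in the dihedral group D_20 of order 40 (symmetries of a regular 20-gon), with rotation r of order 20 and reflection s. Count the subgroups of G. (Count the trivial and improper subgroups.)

|G| = 40, so by Lagrange every subgroup order divides 40. Divisors: 1, 2, 4, 5, 8, 10, 20, 40.
Subgroups by order — order 1: 1; order 2: 21; order 4: 11; order 5: 1; order 8: 5; order 10: 5; order 20: 3; order 40: 1.
Total: 1 + 21 + 11 + 1 + 5 + 5 + 3 + 1 = 48.

48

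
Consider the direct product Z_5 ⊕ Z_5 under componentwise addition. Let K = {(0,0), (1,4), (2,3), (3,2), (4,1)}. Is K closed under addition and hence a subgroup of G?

|K| = 5 divides |G| = 25, consistent with Lagrange.
K contains the identity, every element's inverse is in K, and K is closed under +: it is a subgroup.
In fact K = ⟨(2,3)⟩.

Yes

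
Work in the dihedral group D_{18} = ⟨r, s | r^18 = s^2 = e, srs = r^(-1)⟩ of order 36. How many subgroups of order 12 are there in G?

3

|G| = 36 and 12 | 36, so subgroups of order 12 are possible by Lagrange.
The subgroups of order 12 are: {e, r^3, r^6, r^9, r^12, r^15, rs, r^4s, r^7s, r^10s, r^13s, r^16s}; {e, r^3, r^6, r^9, r^12, r^15, r^2s, r^5s, r^8s, r^11s, r^14s, r^17s}; {e, r^3, r^6, r^9, r^12, r^15, s, r^3s, r^6s, r^9s, r^12s, r^15s}.
So G has 3 subgroups of order 12.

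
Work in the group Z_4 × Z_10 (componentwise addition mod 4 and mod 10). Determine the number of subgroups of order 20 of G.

|G| = 40 and 20 | 40, so subgroups of order 20 are possible by Lagrange.
The subgroups of order 20 are: {(0,0), (0,1), (0,2), (0,3), (0,4), (0,5), (0,6), (0,7), (0,8), (0,9), (2,0), (2,1), (2,2), (2,3), (2,4), (2,5), (2,6), (2,7), (2,8), (2,9)}; {(0,0), (0,2), (0,4), (0,6), (0,8), (1,0), (1,2), (1,4), (1,6), (1,8), (2,0), (2,2), (2,4), (2,6), (2,8), (3,0), (3,2), (3,4), (3,6), (3,8)}; {(0,0), (0,2), (0,4), (0,6), (0,8), (1,1), (1,3), (1,5), (1,7), (1,9), (2,0), (2,2), (2,4), (2,6), (2,8), (3,1), (3,3), (3,5), (3,7), (3,9)}.
So G has 3 subgroups of order 20.

3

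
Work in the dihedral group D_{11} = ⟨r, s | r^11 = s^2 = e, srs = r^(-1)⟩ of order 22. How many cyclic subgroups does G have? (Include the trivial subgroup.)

13

A cyclic subgroup of order d is generated by each of its φ(d) elements of order d, so the cyclic subgroups of order d number (#elements of order d)/φ(d).
Cyclic subgroups by order — order 1: 1; order 2: 11; order 11: 1.
Total: 13.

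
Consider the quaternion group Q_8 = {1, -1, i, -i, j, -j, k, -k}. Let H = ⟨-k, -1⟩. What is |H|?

|⟨-k⟩| = 4 and |⟨-1⟩| = 2, so |H| is a multiple of lcm(4, 2) = 4 and divides |G| = 8.
Closing under the operation: H = {1, -1, k, -k}, so |H| = 4.

4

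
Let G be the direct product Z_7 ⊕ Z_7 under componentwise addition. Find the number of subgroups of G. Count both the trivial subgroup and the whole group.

10

|G| = 49, so by Lagrange every subgroup order divides 49. Divisors: 1, 7, 49.
Subgroups by order — order 1: 1; order 7: 8; order 49: 1.
Total: 1 + 8 + 1 = 10.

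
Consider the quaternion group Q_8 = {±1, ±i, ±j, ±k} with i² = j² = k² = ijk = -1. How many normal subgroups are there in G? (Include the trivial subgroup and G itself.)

6

G has 6 subgroups. Checking conjugation-invariance by order — order 1: 1/1 normal; order 2: 1/1 normal; order 4: 3/3 normal; order 8: 1/1 normal.
Total normal subgroups: 6.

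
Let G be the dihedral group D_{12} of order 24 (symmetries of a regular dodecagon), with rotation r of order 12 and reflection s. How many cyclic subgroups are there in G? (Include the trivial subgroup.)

18

Group the elements of G by the cyclic subgroup they generate; each cyclic subgroup of order d accounts for φ(d) elements.
Cyclic subgroups by order — order 1: 1; order 2: 13; order 3: 1; order 4: 1; order 6: 1; order 12: 1.
Total: 18.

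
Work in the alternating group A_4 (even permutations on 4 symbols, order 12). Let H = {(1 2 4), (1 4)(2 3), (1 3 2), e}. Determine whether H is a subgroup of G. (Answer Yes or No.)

No

(1 3 2) ∈ H but its inverse (1 2 3) ∉ H, so H is not a subgroup.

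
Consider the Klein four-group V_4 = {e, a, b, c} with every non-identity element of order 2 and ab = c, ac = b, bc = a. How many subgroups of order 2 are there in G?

|G| = 4 and 2 | 4, so subgroups of order 2 are possible by Lagrange.
The subgroups of order 2 are: {e, a}; {e, b}; {e, c}.
So G has 3 subgroups of order 2.

3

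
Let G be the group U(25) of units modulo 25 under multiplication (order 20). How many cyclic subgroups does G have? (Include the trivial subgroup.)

A cyclic subgroup of order d is generated by each of its φ(d) elements of order d, so the cyclic subgroups of order d number (#elements of order d)/φ(d).
Cyclic subgroups by order — order 1: 1; order 2: 1; order 4: 1; order 5: 1; order 10: 1; order 20: 1.
Total: 6.

6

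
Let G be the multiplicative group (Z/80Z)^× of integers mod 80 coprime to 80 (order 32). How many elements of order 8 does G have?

No element of G has order 8 (even though 8 | 32).

0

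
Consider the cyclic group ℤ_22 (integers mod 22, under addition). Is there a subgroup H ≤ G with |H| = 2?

Yes

2 | 22. A subgroup of order 2 is {0, 11}.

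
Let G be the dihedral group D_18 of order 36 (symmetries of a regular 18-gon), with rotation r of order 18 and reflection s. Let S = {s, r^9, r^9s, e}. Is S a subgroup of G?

Yes

|S| = 4 divides |G| = 36, consistent with Lagrange.
S contains the identity, every element's inverse is in S, and S is closed under ·: it is a subgroup.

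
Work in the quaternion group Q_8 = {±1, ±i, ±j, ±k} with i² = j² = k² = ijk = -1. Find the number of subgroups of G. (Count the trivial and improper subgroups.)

6

|G| = 8, so by Lagrange every subgroup order divides 8. Divisors: 1, 2, 4, 8.
Subgroups by order — order 1: 1; order 2: 1; order 4: 3; order 8: 1.
Total: 1 + 1 + 3 + 1 = 6.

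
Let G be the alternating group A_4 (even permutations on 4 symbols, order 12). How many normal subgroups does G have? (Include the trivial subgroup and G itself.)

3

G has 10 subgroups. Checking conjugation-invariance by order — order 1: 1/1 normal; order 2: 0/3 normal; order 3: 0/4 normal; order 4: 1/1 normal; order 12: 1/1 normal.
Total normal subgroups: 3.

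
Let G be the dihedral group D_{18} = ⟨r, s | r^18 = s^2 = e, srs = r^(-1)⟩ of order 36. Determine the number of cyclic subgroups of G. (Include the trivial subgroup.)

24

Each element a generates a cyclic subgroup ⟨a⟩; distinct elements may generate the same one (a cyclic group of order d has φ(d) generators).
Cyclic subgroups by order — order 1: 1; order 2: 19; order 3: 1; order 6: 1; order 9: 1; order 18: 1.
Total: 24.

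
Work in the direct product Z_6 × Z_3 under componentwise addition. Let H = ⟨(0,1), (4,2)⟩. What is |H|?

|⟨(0,1)⟩| = 3 and |⟨(4,2)⟩| = 3, so |H| is a multiple of lcm(3, 3) = 3 and divides |G| = 18.
Closing under the operation: H = {(0,0), (0,1), (0,2), (2,0), (2,1), (2,2), (4,0), (4,1), (4,2)}, so |H| = 9.

9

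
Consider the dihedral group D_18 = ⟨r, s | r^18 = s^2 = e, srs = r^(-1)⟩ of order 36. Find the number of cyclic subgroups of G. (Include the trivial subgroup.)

24

Group the elements of G by the cyclic subgroup they generate; each cyclic subgroup of order d accounts for φ(d) elements.
Cyclic subgroups by order — order 1: 1; order 2: 19; order 3: 1; order 6: 1; order 9: 1; order 18: 1.
Total: 24.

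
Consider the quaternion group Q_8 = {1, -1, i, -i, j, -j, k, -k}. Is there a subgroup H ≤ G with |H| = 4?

4 | 8. A subgroup of order 4 is {1, -1, i, -i}.

Yes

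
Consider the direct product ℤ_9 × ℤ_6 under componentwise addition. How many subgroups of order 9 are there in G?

4

|G| = 54 and 9 | 54, so subgroups of order 9 are possible by Lagrange.
The subgroups of order 9 are: {(0,0), (0,2), (0,4), (3,0), (3,2), (3,4), (6,0), (6,2), (6,4)}; {(0,0), (1,0), (2,0), (3,0), (4,0), (5,0), (6,0), (7,0), (8,0)}; {(0,0), (1,2), (2,4), (3,0), (4,2), (5,4), (6,0), (7,2), (8,4)}; {(0,0), (1,4), (2,2), (3,0), (4,4), (5,2), (6,0), (7,4), (8,2)}.
So G has 4 subgroups of order 9.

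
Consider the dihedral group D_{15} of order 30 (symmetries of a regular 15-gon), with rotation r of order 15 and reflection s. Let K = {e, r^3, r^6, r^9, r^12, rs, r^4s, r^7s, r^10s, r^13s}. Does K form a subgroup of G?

Yes

|K| = 10 divides |G| = 30, consistent with Lagrange.
K contains the identity, every element's inverse is in K, and K is closed under ·: it is a subgroup.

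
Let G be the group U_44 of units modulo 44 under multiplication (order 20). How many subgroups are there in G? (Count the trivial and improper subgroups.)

|G| = 20, so by Lagrange every subgroup order divides 20. Divisors: 1, 2, 4, 5, 10, 20.
Subgroups by order — order 1: 1; order 2: 3; order 4: 1; order 5: 1; order 10: 3; order 20: 1.
Total: 1 + 3 + 1 + 1 + 3 + 1 = 10.

10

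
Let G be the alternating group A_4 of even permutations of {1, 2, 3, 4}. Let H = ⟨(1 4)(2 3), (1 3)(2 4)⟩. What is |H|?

|⟨(1 4)(2 3)⟩| = 2 and |⟨(1 3)(2 4)⟩| = 2, so |H| is a multiple of lcm(2, 2) = 2 and divides |G| = 12.
Closing under the operation: H = {e, (1 2)(3 4), (1 3)(2 4), (1 4)(2 3)}, so |H| = 4.

4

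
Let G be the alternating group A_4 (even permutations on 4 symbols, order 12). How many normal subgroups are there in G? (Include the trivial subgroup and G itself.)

G has 10 subgroups. Checking conjugation-invariance by order — order 1: 1/1 normal; order 2: 0/3 normal; order 3: 0/4 normal; order 4: 1/1 normal; order 12: 1/1 normal.
Total normal subgroups: 3.

3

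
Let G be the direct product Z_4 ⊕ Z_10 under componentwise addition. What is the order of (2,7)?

10

The order of (2,7) in Z_4 × Z_10 is lcm(ord(2) in Z_4, ord(7) in Z_10).
ord(2) = 2 and ord(7) = 10, so |⟨(2,7)⟩| = lcm(2, 10) = 10.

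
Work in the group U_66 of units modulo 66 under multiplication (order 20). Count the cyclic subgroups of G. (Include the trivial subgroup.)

Group the elements of G by the cyclic subgroup they generate; each cyclic subgroup of order d accounts for φ(d) elements.
Cyclic subgroups by order — order 1: 1; order 2: 3; order 5: 1; order 10: 3.
Total: 8.

8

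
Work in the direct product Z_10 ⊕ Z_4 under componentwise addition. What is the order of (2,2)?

The order of (2,2) in Z_10 × Z_4 is lcm(ord(2) in Z_10, ord(2) in Z_4).
ord(2) = 5 and ord(2) = 2, so |⟨(2,2)⟩| = lcm(5, 2) = 10.

10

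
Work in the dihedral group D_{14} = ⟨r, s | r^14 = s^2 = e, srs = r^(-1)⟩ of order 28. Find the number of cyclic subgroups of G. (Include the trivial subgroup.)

18

Each element a generates a cyclic subgroup ⟨a⟩; distinct elements may generate the same one (a cyclic group of order d has φ(d) generators).
Cyclic subgroups by order — order 1: 1; order 2: 15; order 7: 1; order 14: 1.
Total: 18.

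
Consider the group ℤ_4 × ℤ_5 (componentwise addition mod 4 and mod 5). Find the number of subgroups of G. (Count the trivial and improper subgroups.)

|G| = 20, so by Lagrange every subgroup order divides 20. Divisors: 1, 2, 4, 5, 10, 20.
Subgroups by order — order 1: 1; order 2: 1; order 4: 1; order 5: 1; order 10: 1; order 20: 1.
Total: 1 + 1 + 1 + 1 + 1 + 1 = 6.

6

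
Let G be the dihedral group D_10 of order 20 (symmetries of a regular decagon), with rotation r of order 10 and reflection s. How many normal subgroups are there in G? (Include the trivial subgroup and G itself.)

G has 22 subgroups. Checking conjugation-invariance by order — order 1: 1/1 normal; order 2: 1/11 normal; order 4: 0/5 normal; order 5: 1/1 normal; order 10: 3/3 normal; order 20: 1/1 normal.
Total normal subgroups: 7.

7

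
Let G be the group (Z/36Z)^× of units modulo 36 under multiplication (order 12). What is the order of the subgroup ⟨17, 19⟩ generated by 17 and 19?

|⟨17⟩| = 2 and |⟨19⟩| = 2, so |H| is a multiple of lcm(2, 2) = 2 and divides |G| = 12.
Closing under the operation: H = {1, 17, 19, 35}, so |H| = 4.

4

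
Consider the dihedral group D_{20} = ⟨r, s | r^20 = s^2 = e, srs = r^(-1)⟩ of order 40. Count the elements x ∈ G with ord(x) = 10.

The elements of order 10 are: r^2, r^6, r^14, r^18.
That's 4.

4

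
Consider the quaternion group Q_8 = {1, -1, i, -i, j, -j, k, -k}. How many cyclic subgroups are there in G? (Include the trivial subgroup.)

Each element a generates a cyclic subgroup ⟨a⟩; distinct elements may generate the same one (a cyclic group of order d has φ(d) generators).
Cyclic subgroups by order — order 1: 1; order 2: 1; order 4: 3.
Total: 5.

5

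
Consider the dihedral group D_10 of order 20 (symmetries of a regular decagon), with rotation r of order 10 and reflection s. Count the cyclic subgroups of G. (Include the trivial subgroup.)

Each element a generates a cyclic subgroup ⟨a⟩; distinct elements may generate the same one (a cyclic group of order d has φ(d) generators).
Cyclic subgroups by order — order 1: 1; order 2: 11; order 5: 1; order 10: 1.
Total: 14.

14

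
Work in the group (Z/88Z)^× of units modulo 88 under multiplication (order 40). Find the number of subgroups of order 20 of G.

|G| = 40 and 20 | 40, so subgroups of order 20 are possible by Lagrange.
The subgroups of order 20 are: {1, 9, 13, 15, 19, 21, 23, 25, 29, 31, 35, 43, 47, 49, 51, 61, 71, 81, 83, 85}; {1, 5, 9, 13, 17, 21, 25, 29, 37, 41, 45, 49, 53, 57, 61, 65, 69, 73, 81, 85}; {1, 3, 7, 9, 13, 21, 25, 27, 29, 39, 49, 59, 61, 63, 67, 75, 79, 81, 85, 87}; {1, 7, 9, 15, 17, 23, 25, 31, 39, 41, 47, 49, 57, 63, 65, 71, 73, 79, 81, 87}; … (7 in all).
So G has 7 subgroups of order 20.

7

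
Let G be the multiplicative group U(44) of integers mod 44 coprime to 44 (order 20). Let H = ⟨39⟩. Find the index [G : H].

2

|⟨39⟩| = 10 and |G| = 20.
By Lagrange, [G : H] = |G|/|H| = 20/10 = 2.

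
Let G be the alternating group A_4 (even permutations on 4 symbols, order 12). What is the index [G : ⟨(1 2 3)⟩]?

4

|⟨(1 2 3)⟩| = 3 and |G| = 12.
By Lagrange, [G : H] = |G|/|H| = 12/3 = 4.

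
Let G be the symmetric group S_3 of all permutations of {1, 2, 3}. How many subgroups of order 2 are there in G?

3

|G| = 6 and 2 | 6, so subgroups of order 2 are possible by Lagrange.
The subgroups of order 2 are: {e, (1 2)}; {e, (1 3)}; {e, (2 3)}.
So G has 3 subgroups of order 2.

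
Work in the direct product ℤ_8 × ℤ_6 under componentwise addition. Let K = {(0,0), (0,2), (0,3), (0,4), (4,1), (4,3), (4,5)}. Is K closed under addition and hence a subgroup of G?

|K| = 7 does not divide |G| = 48, so by Lagrange K is not a subgroup.

No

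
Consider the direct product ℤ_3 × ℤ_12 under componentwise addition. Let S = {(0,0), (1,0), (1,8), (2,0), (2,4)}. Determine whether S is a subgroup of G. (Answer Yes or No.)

No

|S| = 5 does not divide |G| = 36, so by Lagrange S is not a subgroup.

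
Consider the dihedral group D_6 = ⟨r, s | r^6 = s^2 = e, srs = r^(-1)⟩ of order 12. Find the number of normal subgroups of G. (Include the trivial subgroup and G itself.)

G has 16 subgroups. Checking conjugation-invariance by order — order 1: 1/1 normal; order 2: 1/7 normal; order 3: 1/1 normal; order 4: 0/3 normal; order 6: 3/3 normal; order 12: 1/1 normal.
Total normal subgroups: 7.

7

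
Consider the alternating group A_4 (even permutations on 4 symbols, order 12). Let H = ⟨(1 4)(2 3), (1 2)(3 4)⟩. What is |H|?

|⟨(1 4)(2 3)⟩| = 2 and |⟨(1 2)(3 4)⟩| = 2, so |H| is a multiple of lcm(2, 2) = 2 and divides |G| = 12.
Closing under the operation: H = {e, (1 2)(3 4), (1 3)(2 4), (1 4)(2 3)}, so |H| = 4.

4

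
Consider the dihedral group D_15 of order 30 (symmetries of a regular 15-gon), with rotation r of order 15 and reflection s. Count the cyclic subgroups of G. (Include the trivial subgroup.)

19

Group the elements of G by the cyclic subgroup they generate; each cyclic subgroup of order d accounts for φ(d) elements.
Cyclic subgroups by order — order 1: 1; order 2: 15; order 3: 1; order 5: 1; order 15: 1.
Total: 19.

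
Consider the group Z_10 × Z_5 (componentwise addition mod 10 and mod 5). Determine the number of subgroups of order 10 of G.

6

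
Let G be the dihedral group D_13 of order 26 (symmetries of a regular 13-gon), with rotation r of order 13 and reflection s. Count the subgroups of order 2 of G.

13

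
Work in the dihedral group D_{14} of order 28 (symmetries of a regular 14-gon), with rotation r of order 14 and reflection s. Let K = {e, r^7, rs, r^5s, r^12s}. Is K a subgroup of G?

No

|K| = 5 does not divide |G| = 28, so by Lagrange K is not a subgroup.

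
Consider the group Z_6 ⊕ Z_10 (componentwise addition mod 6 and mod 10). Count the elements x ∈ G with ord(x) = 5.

4

An element (a,b) has order lcm(ord(a), ord(b)); count pairs with lcm equal to 5.
Enumerating gives 4 such elements.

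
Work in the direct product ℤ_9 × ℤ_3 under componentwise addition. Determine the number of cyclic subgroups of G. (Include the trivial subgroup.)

8

Each element a generates a cyclic subgroup ⟨a⟩; distinct elements may generate the same one (a cyclic group of order d has φ(d) generators).
Cyclic subgroups by order — order 1: 1; order 3: 4; order 9: 3.
Total: 8.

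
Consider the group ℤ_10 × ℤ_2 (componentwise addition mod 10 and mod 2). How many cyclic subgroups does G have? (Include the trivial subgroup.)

Group the elements of G by the cyclic subgroup they generate; each cyclic subgroup of order d accounts for φ(d) elements.
Cyclic subgroups by order — order 1: 1; order 2: 3; order 5: 1; order 10: 3.
Total: 8.

8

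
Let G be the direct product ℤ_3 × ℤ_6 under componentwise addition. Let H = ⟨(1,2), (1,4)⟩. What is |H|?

9

|⟨(1,2)⟩| = 3 and |⟨(1,4)⟩| = 3, so |H| is a multiple of lcm(3, 3) = 3 and divides |G| = 18.
Closing under the operation: H = {(0,0), (0,2), (0,4), (1,0), (1,2), (1,4), (2,0), (2,2), (2,4)}, so |H| = 9.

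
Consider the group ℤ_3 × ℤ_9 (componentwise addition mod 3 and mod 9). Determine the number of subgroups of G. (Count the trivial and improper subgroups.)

|G| = 27, so by Lagrange every subgroup order divides 27. Divisors: 1, 3, 9, 27.
Subgroups by order — order 1: 1; order 3: 4; order 9: 4; order 27: 1.
Total: 1 + 4 + 4 + 1 = 10.

10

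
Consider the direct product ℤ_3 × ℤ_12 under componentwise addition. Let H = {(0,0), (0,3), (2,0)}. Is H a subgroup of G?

No

(0,3) ∈ H but its inverse (0,9) ∉ H, so H is not a subgroup.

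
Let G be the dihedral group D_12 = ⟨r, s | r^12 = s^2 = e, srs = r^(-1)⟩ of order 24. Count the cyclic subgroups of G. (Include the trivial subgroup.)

A cyclic subgroup of order d is generated by each of its φ(d) elements of order d, so the cyclic subgroups of order d number (#elements of order d)/φ(d).
Cyclic subgroups by order — order 1: 1; order 2: 13; order 3: 1; order 4: 1; order 6: 1; order 12: 1.
Total: 18.

18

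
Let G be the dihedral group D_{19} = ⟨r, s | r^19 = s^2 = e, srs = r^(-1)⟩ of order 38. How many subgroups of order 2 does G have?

19

|G| = 38 and 2 | 38, so subgroups of order 2 are possible by Lagrange.
The subgroups of order 2 are: {e, r^10s}; {e, r^11s}; {e, r^12s}; {e, r^13s}; … (19 in all).
So G has 19 subgroups of order 2.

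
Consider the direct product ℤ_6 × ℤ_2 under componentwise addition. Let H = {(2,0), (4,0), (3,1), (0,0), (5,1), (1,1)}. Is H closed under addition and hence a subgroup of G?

|H| = 6 divides |G| = 12, consistent with Lagrange.
H contains the identity, every element's inverse is in H, and H is closed under +: it is a subgroup.
In fact H = ⟨(1,1)⟩.

Yes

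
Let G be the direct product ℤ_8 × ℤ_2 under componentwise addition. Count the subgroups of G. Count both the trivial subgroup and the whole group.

11

|G| = 16, so by Lagrange every subgroup order divides 16. Divisors: 1, 2, 4, 8, 16.
Subgroups by order — order 1: 1; order 2: 3; order 4: 3; order 8: 3; order 16: 1.
Total: 1 + 3 + 3 + 3 + 1 = 11.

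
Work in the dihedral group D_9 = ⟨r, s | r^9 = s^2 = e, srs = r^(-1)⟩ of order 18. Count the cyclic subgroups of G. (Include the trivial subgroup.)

12

A cyclic subgroup of order d is generated by each of its φ(d) elements of order d, so the cyclic subgroups of order d number (#elements of order d)/φ(d).
Cyclic subgroups by order — order 1: 1; order 2: 9; order 3: 1; order 9: 1.
Total: 12.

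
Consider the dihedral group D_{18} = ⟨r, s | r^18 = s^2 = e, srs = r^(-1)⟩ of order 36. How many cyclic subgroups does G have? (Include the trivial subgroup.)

24

Group the elements of G by the cyclic subgroup they generate; each cyclic subgroup of order d accounts for φ(d) elements.
Cyclic subgroups by order — order 1: 1; order 2: 19; order 3: 1; order 6: 1; order 9: 1; order 18: 1.
Total: 24.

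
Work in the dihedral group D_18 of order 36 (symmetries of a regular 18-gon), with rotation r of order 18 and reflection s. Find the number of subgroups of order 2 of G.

|G| = 36 and 2 | 36, so subgroups of order 2 are possible by Lagrange.
The subgroups of order 2 are: {e, r^10s}; {e, r^11s}; {e, r^12s}; {e, r^13s}; … (19 in all).
So G has 19 subgroups of order 2.

19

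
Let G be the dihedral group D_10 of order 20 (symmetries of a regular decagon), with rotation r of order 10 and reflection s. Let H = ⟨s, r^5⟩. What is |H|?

4

|⟨s⟩| = 2 and |⟨r^5⟩| = 2, so |H| is a multiple of lcm(2, 2) = 2 and divides |G| = 20.
Closing under the operation: H = {e, r^5, s, r^5s}, so |H| = 4.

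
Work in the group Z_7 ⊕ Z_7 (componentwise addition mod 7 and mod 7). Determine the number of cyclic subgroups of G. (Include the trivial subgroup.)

Each element a generates a cyclic subgroup ⟨a⟩; distinct elements may generate the same one (a cyclic group of order d has φ(d) generators).
Cyclic subgroups by order — order 1: 1; order 7: 8.
Total: 9.

9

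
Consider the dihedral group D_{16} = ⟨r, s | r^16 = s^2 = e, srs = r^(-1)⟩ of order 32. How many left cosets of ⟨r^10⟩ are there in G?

4

|⟨r^10⟩| = 8 and |G| = 32.
By Lagrange, [G : H] = |G|/|H| = 32/8 = 4.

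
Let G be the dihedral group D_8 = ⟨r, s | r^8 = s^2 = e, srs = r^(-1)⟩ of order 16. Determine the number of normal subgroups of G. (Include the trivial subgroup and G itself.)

G has 19 subgroups. Checking conjugation-invariance by order — order 1: 1/1 normal; order 2: 1/9 normal; order 4: 1/5 normal; order 8: 3/3 normal; order 16: 1/1 normal.
Total normal subgroups: 7.

7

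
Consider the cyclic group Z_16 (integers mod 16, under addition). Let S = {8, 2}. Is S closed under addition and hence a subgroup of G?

The identity 0 ∉ S, so S is not a subgroup.

No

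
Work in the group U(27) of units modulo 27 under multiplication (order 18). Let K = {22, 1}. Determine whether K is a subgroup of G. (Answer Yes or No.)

22 ∈ K but its inverse 16 ∉ K, so K is not a subgroup.

No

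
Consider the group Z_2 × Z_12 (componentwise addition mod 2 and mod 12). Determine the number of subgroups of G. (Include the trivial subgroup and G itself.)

|G| = 24, so by Lagrange every subgroup order divides 24. Divisors: 1, 2, 3, 4, 6, 8, 12, 24.
Subgroups by order — order 1: 1; order 2: 3; order 3: 1; order 4: 3; order 6: 3; order 8: 1; order 12: 3; order 24: 1.
Total: 1 + 3 + 1 + 3 + 3 + 1 + 3 + 1 = 16.

16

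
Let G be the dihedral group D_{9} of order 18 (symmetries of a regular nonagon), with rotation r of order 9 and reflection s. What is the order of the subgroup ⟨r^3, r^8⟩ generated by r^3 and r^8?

9

|⟨r^3⟩| = 3 and |⟨r^8⟩| = 9, so |H| is a multiple of lcm(3, 9) = 9 and divides |G| = 18.
Closing under the operation: H = {e, r, r^2, r^3, r^4, r^5, r^6, r^7, r^8}, so |H| = 9.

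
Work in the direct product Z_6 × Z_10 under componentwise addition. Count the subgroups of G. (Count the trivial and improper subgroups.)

|G| = 60, so by Lagrange every subgroup order divides 60. Divisors: 1, 2, 3, 4, 5, 6, 10, 12, 15, 20, 30, 60.
Subgroups by order — order 1: 1; order 2: 3; order 3: 1; order 4: 1; order 5: 1; order 6: 3; order 10: 3; order 12: 1; order 15: 1; order 20: 1; order 30: 3; order 60: 1.
Total: 1 + 3 + 1 + 1 + 1 + 3 + 3 + 1 + 1 + 1 + 3 + 1 = 20.

20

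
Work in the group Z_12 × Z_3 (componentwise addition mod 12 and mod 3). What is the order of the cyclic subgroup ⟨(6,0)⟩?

2

The order of (6,0) in Z_12 × Z_3 is lcm(ord(6) in Z_12, ord(0) in Z_3).
ord(6) = 2 and ord(0) = 1, so |⟨(6,0)⟩| = lcm(2, 1) = 2.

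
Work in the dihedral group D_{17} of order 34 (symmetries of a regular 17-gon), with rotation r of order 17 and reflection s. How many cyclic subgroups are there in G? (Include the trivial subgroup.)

19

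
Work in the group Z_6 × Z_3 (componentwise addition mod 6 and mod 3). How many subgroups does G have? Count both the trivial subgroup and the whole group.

|G| = 18, so by Lagrange every subgroup order divides 18. Divisors: 1, 2, 3, 6, 9, 18.
Subgroups by order — order 1: 1; order 2: 1; order 3: 4; order 6: 4; order 9: 1; order 18: 1.
Total: 1 + 1 + 4 + 4 + 1 + 1 = 12.

12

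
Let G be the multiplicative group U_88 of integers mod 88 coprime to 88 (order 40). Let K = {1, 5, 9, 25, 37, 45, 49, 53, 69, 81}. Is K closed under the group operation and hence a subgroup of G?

|K| = 10 divides |G| = 40, consistent with Lagrange.
K contains the identity, every element's inverse is in K, and K is closed under ·: it is a subgroup.
In fact K = ⟨5⟩.

Yes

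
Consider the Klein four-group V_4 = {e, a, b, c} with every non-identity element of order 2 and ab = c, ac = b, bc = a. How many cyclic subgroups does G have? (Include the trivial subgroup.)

4

A cyclic subgroup of order d is generated by each of its φ(d) elements of order d, so the cyclic subgroups of order d number (#elements of order d)/φ(d).
Cyclic subgroups by order — order 1: 1; order 2: 3.
Total: 4.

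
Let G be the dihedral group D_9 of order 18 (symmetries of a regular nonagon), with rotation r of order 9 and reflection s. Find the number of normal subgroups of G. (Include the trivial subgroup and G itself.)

G has 16 subgroups. Checking conjugation-invariance by order — order 1: 1/1 normal; order 2: 0/9 normal; order 3: 1/1 normal; order 6: 0/3 normal; order 9: 1/1 normal; order 18: 1/1 normal.
Total normal subgroups: 4.

4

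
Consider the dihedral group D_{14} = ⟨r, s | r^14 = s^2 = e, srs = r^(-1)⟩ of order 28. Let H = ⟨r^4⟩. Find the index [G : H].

|⟨r^4⟩| = 7 and |G| = 28.
By Lagrange, [G : H] = |G|/|H| = 28/7 = 4.

4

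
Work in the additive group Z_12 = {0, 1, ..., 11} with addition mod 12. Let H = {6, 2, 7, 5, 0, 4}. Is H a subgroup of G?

No

2 ∈ H but its inverse 10 ∉ H, so H is not a subgroup.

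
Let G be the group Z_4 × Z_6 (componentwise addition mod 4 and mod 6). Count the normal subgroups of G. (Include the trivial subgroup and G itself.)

G is abelian, so every subgroup is normal.
G has 16 subgroups in total, hence 16 normal subgroups.

16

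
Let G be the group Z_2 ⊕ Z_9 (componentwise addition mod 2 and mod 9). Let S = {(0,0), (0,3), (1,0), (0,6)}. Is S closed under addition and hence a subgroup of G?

No

|S| = 4 does not divide |G| = 18, so by Lagrange S is not a subgroup.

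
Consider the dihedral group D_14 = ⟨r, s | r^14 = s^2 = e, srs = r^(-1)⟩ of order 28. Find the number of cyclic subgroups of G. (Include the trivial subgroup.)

Group the elements of G by the cyclic subgroup they generate; each cyclic subgroup of order d accounts for φ(d) elements.
Cyclic subgroups by order — order 1: 1; order 2: 15; order 7: 1; order 14: 1.
Total: 18.

18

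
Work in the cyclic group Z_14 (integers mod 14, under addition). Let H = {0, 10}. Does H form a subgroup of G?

No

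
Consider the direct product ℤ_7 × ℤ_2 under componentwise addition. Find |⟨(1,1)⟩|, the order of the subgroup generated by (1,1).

14

The order of (1,1) in Z_7 × Z_2 is lcm(ord(1) in Z_7, ord(1) in Z_2).
ord(1) = 7 and ord(1) = 2, so |⟨(1,1)⟩| = lcm(7, 2) = 14.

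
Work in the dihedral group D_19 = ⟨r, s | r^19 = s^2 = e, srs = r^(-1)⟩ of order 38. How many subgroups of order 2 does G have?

|G| = 38 and 2 | 38, so subgroups of order 2 are possible by Lagrange.
The subgroups of order 2 are: {e, r^10s}; {e, r^11s}; {e, r^12s}; {e, r^13s}; … (19 in all).
So G has 19 subgroups of order 2.

19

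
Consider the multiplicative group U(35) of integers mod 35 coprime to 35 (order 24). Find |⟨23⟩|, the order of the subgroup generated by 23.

Compute successive powers of 23 mod 35: 23, 4, 22, 16, 18, 29, 2, 11, …; 23^12 ≡ 1 (mod 35).
So |⟨23⟩| = 12.

12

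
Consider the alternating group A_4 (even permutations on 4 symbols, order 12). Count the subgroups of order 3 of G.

4

|G| = 12 and 3 | 12, so subgroups of order 3 are possible by Lagrange.
The subgroups of order 3 are: {e, (1 2 3), (1 3 2)}; {e, (1 2 4), (1 4 2)}; {e, (1 3 4), (1 4 3)}; {e, (2 3 4), (2 4 3)}.
So G has 4 subgroups of order 3.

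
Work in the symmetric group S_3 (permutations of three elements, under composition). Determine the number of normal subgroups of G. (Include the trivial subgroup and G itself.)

3

G has 6 subgroups. Checking conjugation-invariance by order — order 1: 1/1 normal; order 2: 0/3 normal; order 3: 1/1 normal; order 6: 1/1 normal.
Total normal subgroups: 3.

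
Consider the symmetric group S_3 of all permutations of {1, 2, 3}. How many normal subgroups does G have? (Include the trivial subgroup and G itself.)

3

G has 6 subgroups. Checking conjugation-invariance by order — order 1: 1/1 normal; order 2: 0/3 normal; order 3: 1/1 normal; order 6: 1/1 normal.
Total normal subgroups: 3.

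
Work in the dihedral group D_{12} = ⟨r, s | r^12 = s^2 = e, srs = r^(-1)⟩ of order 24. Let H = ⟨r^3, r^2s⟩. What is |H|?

8

|⟨r^3⟩| = 4 and |⟨r^2s⟩| = 2, so |H| is a multiple of lcm(4, 2) = 4 and divides |G| = 24.
Closing under the operation: H = {e, r^3, r^6, r^9, r^2s, r^5s, r^8s, r^11s}, so |H| = 8.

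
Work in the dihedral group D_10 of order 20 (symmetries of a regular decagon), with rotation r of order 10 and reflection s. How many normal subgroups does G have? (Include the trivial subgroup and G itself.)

G has 22 subgroups. Checking conjugation-invariance by order — order 1: 1/1 normal; order 2: 1/11 normal; order 4: 0/5 normal; order 5: 1/1 normal; order 10: 3/3 normal; order 20: 1/1 normal.
Total normal subgroups: 7.

7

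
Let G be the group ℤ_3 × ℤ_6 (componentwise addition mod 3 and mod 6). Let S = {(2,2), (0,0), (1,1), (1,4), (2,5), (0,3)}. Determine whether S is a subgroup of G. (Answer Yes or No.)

Yes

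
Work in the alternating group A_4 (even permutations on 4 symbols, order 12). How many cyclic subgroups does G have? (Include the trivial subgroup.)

A cyclic subgroup of order d is generated by each of its φ(d) elements of order d, so the cyclic subgroups of order d number (#elements of order d)/φ(d).
Cyclic subgroups by order — order 1: 1; order 2: 3; order 3: 4.
Total: 8.

8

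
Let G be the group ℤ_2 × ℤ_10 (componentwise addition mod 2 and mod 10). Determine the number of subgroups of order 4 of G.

1

|G| = 20 and 4 | 20, so subgroups of order 4 are possible by Lagrange.
The subgroups of order 4 are: {(0,0), (0,5), (1,0), (1,5)}.
So G has 1 subgroup of order 4.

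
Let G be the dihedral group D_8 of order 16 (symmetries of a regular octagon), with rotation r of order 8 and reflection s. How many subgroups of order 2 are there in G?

|G| = 16 and 2 | 16, so subgroups of order 2 are possible by Lagrange.
The subgroups of order 2 are: {e, r^2s}; {e, r^3s}; {e, r^4}; {e, r^4s}; … (9 in all).
So G has 9 subgroups of order 2.

9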